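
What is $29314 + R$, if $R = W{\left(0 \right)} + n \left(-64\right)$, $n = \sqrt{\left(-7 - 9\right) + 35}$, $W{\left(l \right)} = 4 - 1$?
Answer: $29317 - 64 \sqrt{19} \approx 29038.0$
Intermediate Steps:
$W{\left(l \right)} = 3$ ($W{\left(l \right)} = 4 - 1 = 3$)
$n = \sqrt{19}$ ($n = \sqrt{\left(-7 - 9\right) + 35} = \sqrt{-16 + 35} = \sqrt{19} \approx 4.3589$)
$R = 3 - 64 \sqrt{19}$ ($R = 3 + \sqrt{19} \left(-64\right) = 3 - 64 \sqrt{19} \approx -275.97$)
$29314 + R = 29314 + \left(3 - 64 \sqrt{19}\right) = 29317 - 64 \sqrt{19}$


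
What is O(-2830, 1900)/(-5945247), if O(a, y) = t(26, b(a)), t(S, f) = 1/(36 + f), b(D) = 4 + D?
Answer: 1/16587239130 ≈ 6.0287e-11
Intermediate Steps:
O(a, y) = 1/(40 + a) (O(a, y) = 1/(36 + (4 + a)) = 1/(40 + a))
O(-2830, 1900)/(-5945247) = 1/((40 - 2830)*(-5945247)) = -1/5945247/(-2790) = -1/2790*(-1/5945247) = 1/16587239130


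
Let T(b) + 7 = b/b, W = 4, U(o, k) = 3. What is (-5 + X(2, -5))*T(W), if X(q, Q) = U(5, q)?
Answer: 12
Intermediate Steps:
X(q, Q) = 3
T(b) = -6 (T(b) = -7 + b/b = -7 + 1 = -6)
(-5 + X(2, -5))*T(W) = (-5 + 3)*(-6) = -2*(-6) = 12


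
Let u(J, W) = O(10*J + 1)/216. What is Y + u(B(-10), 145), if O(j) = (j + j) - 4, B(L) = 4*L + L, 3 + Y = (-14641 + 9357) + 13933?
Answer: 311089/36 ≈ 8641.4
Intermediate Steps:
Y = 8646 (Y = -3 + ((-14641 + 9357) + 13933) = -3 + (-5284 + 13933) = -3 + 8649 = 8646)
B(L) = 5*L
O(j) = -4 + 2*j (O(j) = 2*j - 4 = -4 + 2*j)
u(J, W) = -1/108 + 5*J/54 (u(J, W) = (-4 + 2*(10*J + 1))/216 = (-4 + 2*(1 + 10*J))*(1/216) = (-4 + (2 + 20*J))*(1/216) = (-2 + 20*J)*(1/216) = -1/108 + 5*J/54)
Y + u(B(-10), 145) = 8646 + (-1/108 + 5*(5*(-10))/54) = 8646 + (-1/108 + (5/54)*(-50)) = 8646 + (-1/108 - 125/27) = 8646 - 167/36 = 311089/36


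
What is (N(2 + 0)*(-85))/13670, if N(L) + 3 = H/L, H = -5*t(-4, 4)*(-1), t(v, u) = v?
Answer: 221/2734 ≈ 0.080834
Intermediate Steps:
H = -20 (H = -5*(-4)*(-1) = 20*(-1) = -20)
N(L) = -3 - 20/L
(N(2 + 0)*(-85))/13670 = ((-3 - 20/(2 + 0))*(-85))/13670 = ((-3 - 20/2)*(-85))*(1/13670) = ((-3 - 20*½)*(-85))*(1/13670) = ((-3 - 10)*(-85))*(1/13670) = -13*(-85)*(1/13670) = 1105*(1/13670) = 221/2734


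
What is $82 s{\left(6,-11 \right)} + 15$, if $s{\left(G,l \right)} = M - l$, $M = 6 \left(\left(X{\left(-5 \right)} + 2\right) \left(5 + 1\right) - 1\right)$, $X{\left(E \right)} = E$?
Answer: $-8431$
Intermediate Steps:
$M = -114$ ($M = 6 \left(\left(-5 + 2\right) \left(5 + 1\right) - 1\right) = 6 \left(\left(-3\right) 6 - 1\right) = 6 \left(-18 - 1\right) = 6 \left(-19\right) = -114$)
$s{\left(G,l \right)} = -114 - l$
$82 s{\left(6,-11 \right)} + 15 = 82 \left(-114 - -11\right) + 15 = 82 \left(-114 + 11\right) + 15 = 82 \left(-103\right) + 15 = -8446 + 15 = -8431$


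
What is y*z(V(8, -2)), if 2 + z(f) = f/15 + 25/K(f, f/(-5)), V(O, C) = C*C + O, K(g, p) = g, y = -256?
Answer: -3392/15 ≈ -226.13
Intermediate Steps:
V(O, C) = O + C² (V(O, C) = C² + O = O + C²)
z(f) = -2 + 25/f + f/15 (z(f) = -2 + (f/15 + 25/f) = -2 + (25/f + f/15) = -2 + 25/f + f/15)
y*z(V(8, -2)) = -256*(-2 + 25/(8 + (-2)²) + (8 + (-2)²)/15) = -256*(-2 + 25/(8 + 4) + (8 + 4)/15) = -256*(-2 + 25/12 + (1/15)*12) = -256*(-2 + 25*(1/12) + ⅘) = -256*(-2 + 25/12 + ⅘) = -256*53/60 = -3392/15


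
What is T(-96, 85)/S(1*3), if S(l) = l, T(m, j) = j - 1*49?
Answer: 12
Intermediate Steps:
T(m, j) = -49 + j (T(m, j) = j - 49 = -49 + j)
T(-96, 85)/S(1*3) = (-49 + 85)/((1*3)) = 36/3 = 36*(1/3) = 12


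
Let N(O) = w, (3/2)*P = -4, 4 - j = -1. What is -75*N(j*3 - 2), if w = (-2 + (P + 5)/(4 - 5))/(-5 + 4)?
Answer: -325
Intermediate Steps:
j = 5 (j = 4 - 1*(-1) = 4 + 1 = 5)
P = -8/3 (P = (⅔)*(-4) = -8/3 ≈ -2.6667)
w = 13/3 (w = (-2 + (-8/3 + 5)/(4 - 5))/(-5 + 4) = (-2 + (7/3)/(-1))/(-1) = (-2 + (7/3)*(-1))*(-1) = (-2 - 7/3)*(-1) = -13/3*(-1) = 13/3 ≈ 4.3333)
N(O) = 13/3
-75*N(j*3 - 2) = -75*13/3 = -325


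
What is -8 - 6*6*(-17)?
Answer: 604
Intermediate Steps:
-8 - 6*6*(-17) = -8 - 36*(-17) = -8 + 612 = 604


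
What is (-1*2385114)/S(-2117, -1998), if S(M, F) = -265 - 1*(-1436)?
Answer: -2385114/1171 ≈ -2036.8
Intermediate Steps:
S(M, F) = 1171 (S(M, F) = -265 + 1436 = 1171)
(-1*2385114)/S(-2117, -1998) = -1*2385114/1171 = -2385114*1/1171 = -2385114/1171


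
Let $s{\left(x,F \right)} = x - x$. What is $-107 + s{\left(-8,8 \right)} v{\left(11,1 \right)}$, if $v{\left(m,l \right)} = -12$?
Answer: $-107$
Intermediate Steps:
$s{\left(x,F \right)} = 0$
$-107 + s{\left(-8,8 \right)} v{\left(11,1 \right)} = -107 + 0 \left(-12\right) = -107 + 0 = -107$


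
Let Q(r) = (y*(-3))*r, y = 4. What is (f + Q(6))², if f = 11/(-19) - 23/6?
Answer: 75881521/12996 ≈ 5838.8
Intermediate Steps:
Q(r) = -12*r (Q(r) = (4*(-3))*r = -12*r)
f = -503/114 (f = 11*(-1/19) - 23*⅙ = -11/19 - 23/6 = -503/114 ≈ -4.4123)
(f + Q(6))² = (-503/114 - 12*6)² = (-503/114 - 72)² = (-8711/114)² = 75881521/12996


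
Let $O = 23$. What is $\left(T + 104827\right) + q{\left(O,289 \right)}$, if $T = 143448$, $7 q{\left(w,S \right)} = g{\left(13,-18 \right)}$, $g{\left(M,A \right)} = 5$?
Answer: $\frac{1737930}{7} \approx 2.4828 \cdot 10^{5}$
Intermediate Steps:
$q{\left(w,S \right)} = \frac{5}{7}$ ($q{\left(w,S \right)} = \frac{1}{7} \cdot 5 = \frac{5}{7}$)
$\left(T + 104827\right) + q{\left(O,289 \right)} = \left(143448 + 104827\right) + \frac{5}{7} = 248275 + \frac{5}{7} = \frac{1737930}{7}$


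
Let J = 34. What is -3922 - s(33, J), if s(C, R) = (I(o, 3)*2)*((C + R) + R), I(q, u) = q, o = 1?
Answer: -4124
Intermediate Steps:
s(C, R) = 2*C + 4*R (s(C, R) = (1*2)*((C + R) + R) = 2*(C + 2*R) = 2*C + 4*R)
-3922 - s(33, J) = -3922 - (2*33 + 4*34) = -3922 - (66 + 136) = -3922 - 1*202 = -3922 - 202 = -4124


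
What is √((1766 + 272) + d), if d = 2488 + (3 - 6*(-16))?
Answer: 5*√185 ≈ 68.007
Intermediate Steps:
d = 2587 (d = 2488 + (3 + 96) = 2488 + 99 = 2587)
√((1766 + 272) + d) = √((1766 + 272) + 2587) = √(2038 + 2587) = √4625 = 5*√185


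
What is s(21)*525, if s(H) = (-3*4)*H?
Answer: -132300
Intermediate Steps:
s(H) = -12*H
s(21)*525 = -12*21*525 = -252*525 = -132300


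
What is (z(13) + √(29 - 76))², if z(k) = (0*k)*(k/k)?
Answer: -47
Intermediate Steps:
z(k) = 0 (z(k) = 0*1 = 0)
(z(13) + √(29 - 76))² = (0 + √(29 - 76))² = (0 + √(-47))² = (0 + I*√47)² = (I*√47)² = -47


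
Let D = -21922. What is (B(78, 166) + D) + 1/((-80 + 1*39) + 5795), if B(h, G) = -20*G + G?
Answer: -144287303/5754 ≈ -25076.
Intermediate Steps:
B(h, G) = -19*G
(B(78, 166) + D) + 1/((-80 + 1*39) + 5795) = (-19*166 - 21922) + 1/((-80 + 1*39) + 5795) = (-3154 - 21922) + 1/((-80 + 39) + 5795) = -25076 + 1/(-41 + 5795) = -25076 + 1/5754 = -144287303/5754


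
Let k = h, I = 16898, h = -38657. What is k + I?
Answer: -21759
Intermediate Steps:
k = -38657
k + I = -38657 + 16898 = -21759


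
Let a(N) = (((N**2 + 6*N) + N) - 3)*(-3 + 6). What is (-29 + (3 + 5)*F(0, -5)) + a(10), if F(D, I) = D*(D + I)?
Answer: 472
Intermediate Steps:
a(N) = -9 + 3*N**2 + 21*N (a(N) = ((N**2 + 7*N) - 3)*3 = (-3 + N**2 + 7*N)*3 = -9 + 3*N**2 + 21*N)
(-29 + (3 + 5)*F(0, -5)) + a(10) = (-29 + (3 + 5)*(0*(0 - 5))) + (-9 + 3*10**2 + 21*10) = (-29 + 8*(0*(-5))) + (-9 + 3*100 + 210) = (-29 + 8*0) + (-9 + 300 + 210) = (-29 + 0) + 501 = -29 + 501 = 472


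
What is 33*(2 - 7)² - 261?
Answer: 564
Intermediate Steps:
33*(2 - 7)² - 261 = 33*(-5)² - 261 = 33*25 - 261 = 825 - 261 = 564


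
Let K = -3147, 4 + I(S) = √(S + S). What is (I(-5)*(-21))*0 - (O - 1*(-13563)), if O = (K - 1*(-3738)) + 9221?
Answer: -23375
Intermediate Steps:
I(S) = -4 + √2*√S (I(S) = -4 + √(S + S) = -4 + √(2*S) = -4 + √2*√S)
O = 9812 (O = (-3147 - 1*(-3738)) + 9221 = (-3147 + 3738) + 9221 = 591 + 9221 = 9812)
(I(-5)*(-21))*0 - (O - 1*(-13563)) = ((-4 + √2*√(-5))*(-21))*0 - (9812 - 1*(-13563)) = ((-4 + √2*(I*√5))*(-21))*0 - (9812 + 13563) = ((-4 + I*√10)*(-21))*0 - 1*23375 = (84 - 21*I*√10)*0 - 23375 = 0 - 23375 = -23375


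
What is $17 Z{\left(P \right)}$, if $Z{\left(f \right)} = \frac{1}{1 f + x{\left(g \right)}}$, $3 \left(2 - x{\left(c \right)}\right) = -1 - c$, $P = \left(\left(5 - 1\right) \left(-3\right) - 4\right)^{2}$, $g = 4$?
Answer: $\frac{51}{779} \approx 0.065469$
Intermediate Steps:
$P = 256$ ($P = \left(4 \left(-3\right) - 4\right)^{2} = \left(-12 - 4\right)^{2} = \left(-16\right)^{2} = 256$)
$x{\left(c \right)} = \frac{7}{3} + \frac{c}{3}$ ($x{\left(c \right)} = 2 - \frac{-1 - c}{3} = 2 + \left(\frac{1}{3} + \frac{c}{3}\right) = \frac{7}{3} + \frac{c}{3}$)
$Z{\left(f \right)} = \frac{1}{\frac{11}{3} + f}$ ($Z{\left(f \right)} = \frac{1}{1 f + \left(\frac{7}{3} + \frac{1}{3} \cdot 4\right)} = \frac{1}{f + \left(\frac{7}{3} + \frac{4}{3}\right)} = \frac{1}{f + \frac{11}{3}} = \frac{1}{\frac{11}{3} + f}$)
$17 Z{\left(P \right)} = 17 \frac{3}{11 + 3 \cdot 256} = 17 \frac{3}{11 + 768} = 17 \cdot \frac{3}{779} = \frac{51}{779}$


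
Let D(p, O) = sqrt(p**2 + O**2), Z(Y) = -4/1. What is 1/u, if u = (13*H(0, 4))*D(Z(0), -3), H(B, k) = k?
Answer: 1/260 ≈ 0.0038462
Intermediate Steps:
Z(Y) = -4 (Z(Y) = -4*1 = -4)
D(p, O) = sqrt(O**2 + p**2)
u = 260 (u = (13*4)*sqrt((-3)**2 + (-4)**2) = 52*sqrt(9 + 16) = 52*sqrt(25) = 52*5 = 260)
1/u = 1/260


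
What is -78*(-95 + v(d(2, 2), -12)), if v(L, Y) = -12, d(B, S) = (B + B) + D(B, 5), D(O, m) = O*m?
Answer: 8346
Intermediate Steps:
d(B, S) = 7*B (d(B, S) = (B + B) + B*5 = 2*B + 5*B = 7*B)
-78*(-95 + v(d(2, 2), -12)) = -78*(-95 - 12) = -78*(-107) = 8346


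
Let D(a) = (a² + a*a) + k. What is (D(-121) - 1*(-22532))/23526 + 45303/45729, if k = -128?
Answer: 190519304/59767803 ≈ 3.1877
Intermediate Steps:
D(a) = -128 + 2*a² (D(a) = (a² + a*a) - 128 = (a² + a²) - 128 = 2*a² - 128 = -128 + 2*a²)
(D(-121) - 1*(-22532))/23526 + 45303/45729 = ((-128 + 2*(-121)²) - 1*(-22532))/23526 + 45303/45729 = ((-128 + 2*14641) + 22532)*(1/23526) + 45303*(1/45729) = ((-128 + 29282) + 22532)*(1/23526) + 15101/15243 = (29154 + 22532)*(1/23526) + 15101/15243 = 51686*(1/23526) + 15101/15243 = 25843/11763 + 15101/15243 = 190519304/59767803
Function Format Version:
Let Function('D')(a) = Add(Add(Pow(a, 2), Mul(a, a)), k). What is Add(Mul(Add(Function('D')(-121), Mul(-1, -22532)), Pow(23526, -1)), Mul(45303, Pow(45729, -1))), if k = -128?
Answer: Rational(190519304, 59767803) ≈ 3.1877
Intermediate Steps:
Function('D')(a) = Add(-128, Mul(2, Pow(a, 2))) (Function('D')(a) = Add(Add(Pow(a, 2), Mul(a, a)), -128) = Add(Add(Pow(a, 2), Pow(a, 2)), -128) = Add(Mul(2, Pow(a, 2)), -128) = Add(-128, Mul(2, Pow(a, 2))))
Add(Mul(Add(Function('D')(-121), Mul(-1, -22532)), Pow(23526, -1)), Mul(45303, Pow(45729, -1))) = Add(Mul(Add(Add(-128, Mul(2, Pow(-121, 2))), Mul(-1, -22532)), Pow(23526, -1)), Mul(45303, Pow(45729, -1))) = Add(Mul(Add(Add(-128, Mul(2, 14641)), 22532), Rational(1, 23526)), Mul(45303, Rational(1, 45729))) = Add(Mul(Add(Add(-128, 29282), 22532), Rational(1, 23526)), Rational(15101, 15243)) = Add(Mul(Add(29154, 22532), Rational(1, 23526)), Rational(15101, 15243)) = Add(Mul(51686, Rational(1, 23526)), Rational(15101, 15243)) = Add(Rational(25843, 11763), Rational(15101, 15243)) = Rational(190519304, 59767803)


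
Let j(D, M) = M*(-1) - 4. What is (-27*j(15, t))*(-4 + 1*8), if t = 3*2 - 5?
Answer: 540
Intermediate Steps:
t = 1 (t = 6 - 5 = 1)
j(D, M) = -4 - M (j(D, M) = -M - 4 = -4 - M)
(-27*j(15, t))*(-4 + 1*8) = (-27*(-4 - 1*1))*(-4 + 1*8) = (-27*(-4 - 1))*(-4 + 8) = -27*(-5)*4 = 135*4 = 540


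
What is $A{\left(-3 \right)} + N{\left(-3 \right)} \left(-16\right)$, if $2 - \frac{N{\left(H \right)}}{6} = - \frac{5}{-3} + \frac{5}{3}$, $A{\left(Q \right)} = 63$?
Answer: $191$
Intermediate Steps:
$N{\left(H \right)} = -8$ ($N{\left(H \right)} = 12 - 6 \left(- \frac{5}{-3} + \frac{5}{3}\right) = 12 - 6 \left(\left(-5\right) \left(- \frac{1}{3}\right) + 5 \cdot \frac{1}{3}\right) = 12 - 6 \left(\frac{5}{3} + \frac{5}{3}\right) = 12 - 20 = -8$)
$A{\left(-3 \right)} + N{\left(-3 \right)} \left(-16\right) = 63 - -128 = 63 + 128 = 191$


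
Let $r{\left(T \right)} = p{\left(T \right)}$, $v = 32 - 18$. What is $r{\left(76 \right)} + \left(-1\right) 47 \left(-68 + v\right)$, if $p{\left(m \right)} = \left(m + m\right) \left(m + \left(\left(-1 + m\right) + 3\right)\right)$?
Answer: $25946$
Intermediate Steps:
$v = 14$
$p{\left(m \right)} = 2 m \left(2 + 2 m\right)$ ($p{\left(m \right)} = 2 m \left(m + \left(2 + m\right)\right) = 2 m \left(2 + 2 m\right)$)
$r{\left(T \right)} = 4 T \left(1 + T\right)$
$r{\left(76 \right)} + \left(-1\right) 47 \left(-68 + v\right) = 4 \cdot 76 \left(1 + 76\right) + \left(-1\right) 47 \left(-68 + 14\right) = 4 \cdot 76 \cdot 77 - -2538 = 23408 + 2538 = 25946$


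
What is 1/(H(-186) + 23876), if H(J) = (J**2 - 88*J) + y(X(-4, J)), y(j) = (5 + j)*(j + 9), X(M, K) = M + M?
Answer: 1/74837 ≈ 1.3362e-5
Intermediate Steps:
X(M, K) = 2*M
y(j) = (5 + j)*(9 + j)
H(J) = -3 + J**2 - 88*J (H(J) = (J**2 - 88*J) + (45 + (2*(-4))**2 + 14*(2*(-4))) = (J**2 - 88*J) + (45 + (-8)**2 + 14*(-8)) = (J**2 - 88*J) + (45 + 64 - 112) = (J**2 - 88*J) - 3 = -3 + J**2 - 88*J)
1/(H(-186) + 23876) = 1/((-3 + (-186)**2 - 88*(-186)) + 23876) = 1/((-3 + 34596 + 16368) + 23876) = 1/(50961 + 23876) = 1/74837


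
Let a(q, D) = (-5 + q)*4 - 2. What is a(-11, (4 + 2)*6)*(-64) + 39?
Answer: 4263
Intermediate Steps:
a(q, D) = -22 + 4*q (a(q, D) = (-20 + 4*q) - 2 = -22 + 4*q)
a(-11, (4 + 2)*6)*(-64) + 39 = (-22 + 4*(-11))*(-64) + 39 = (-22 - 44)*(-64) + 39 = -66*(-64) + 39 = 4224 + 39 = 4263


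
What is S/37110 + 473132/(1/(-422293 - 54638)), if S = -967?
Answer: -8373920406973087/37110 ≈ -2.2565e+11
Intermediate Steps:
S/37110 + 473132/(1/(-422293 - 54638)) = -967/37110 + 473132/(1/(-422293 - 54638)) = -967*1/37110 + 473132/(1/(-476931)) = -967/37110 + 473132/(-1/476931) = -967/37110 + 473132*(-476931) = -967/37110 - 225651317892 = -8373920406973087/37110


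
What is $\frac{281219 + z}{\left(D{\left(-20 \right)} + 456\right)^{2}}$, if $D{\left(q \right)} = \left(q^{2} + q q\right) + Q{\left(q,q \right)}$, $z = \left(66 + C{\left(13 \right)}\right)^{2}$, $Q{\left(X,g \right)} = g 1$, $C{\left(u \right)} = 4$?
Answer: $\frac{31791}{169744} \approx 0.18729$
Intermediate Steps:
$Q{\left(X,g \right)} = g$
$z = 4900$ ($z = \left(66 + 4\right)^{2} = 70^{2} = 4900$)
$D{\left(q \right)} = q + 2 q^{2}$ ($D{\left(q \right)} = \left(q^{2} + q q\right) + q = \left(q^{2} + q^{2}\right) + q = 2 q^{2} + q = q + 2 q^{2}$)
$\frac{281219 + z}{\left(D{\left(-20 \right)} + 456\right)^{2}} = \frac{281219 + 4900}{\left(- 20 \left(1 + 2 \left(-20\right)\right) + 456\right)^{2}} = \frac{286119}{\left(- 20 \left(1 - 40\right) + 456\right)^{2}} = \frac{286119}{\left(\left(-20\right) \left(-39\right) + 456\right)^{2}} = \frac{286119}{\left(780 + 456\right)^{2}} = \frac{286119}{1236^{2}} = \frac{286119}{1527696} = 286119 \cdot \frac{1}{1527696} = \frac{31791}{169744}$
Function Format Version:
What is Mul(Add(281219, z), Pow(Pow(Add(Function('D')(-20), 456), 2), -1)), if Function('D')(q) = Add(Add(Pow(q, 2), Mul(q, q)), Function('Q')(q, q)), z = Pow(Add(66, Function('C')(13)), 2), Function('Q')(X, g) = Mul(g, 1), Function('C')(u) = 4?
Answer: Rational(31791, 169744) ≈ 0.18729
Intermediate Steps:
Function('Q')(X, g) = g
z = 4900 (z = Pow(Add(66, 4), 2) = Pow(70, 2) = 4900)
Function('D')(q) = Add(q, Mul(2, Pow(q, 2))) (Function('D')(q) = Add(Add(Pow(q, 2), Mul(q, q)), q) = Add(Add(Pow(q, 2), Pow(q, 2)), q) = Add(Mul(2, Pow(q, 2)), q) = Add(q, Mul(2, Pow(q, 2))))
Mul(Add(281219, z), Pow(Pow(Add(Function('D')(-20), 456), 2), -1)) = Mul(Add(281219, 4900), Pow(Pow(Add(Mul(-20, Add(1, Mul(2, -20))), 456), 2), -1)) = Mul(286119, Pow(Pow(Add(Mul(-20, Add(1, -40)), 456), 2), -1)) = Mul(286119, Pow(Pow(Add(Mul(-20, -39), 456), 2), -1)) = Mul(286119, Pow(Pow(Add(780, 456), 2), -1)) = Mul(286119, Pow(Pow(1236, 2), -1)) = Mul(286119, Pow(1527696, -1)) = Mul(286119, Rational(1, 1527696)) = Rational(31791, 169744)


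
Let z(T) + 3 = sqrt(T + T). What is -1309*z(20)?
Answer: 3927 - 2618*sqrt(10) ≈ -4351.8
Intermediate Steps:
z(T) = -3 + sqrt(2)*sqrt(T) (z(T) = -3 + sqrt(T + T) = -3 + sqrt(2*T) = -3 + sqrt(2)*sqrt(T))
-1309*z(20) = -1309*(-3 + sqrt(2)*sqrt(20)) = -1309*(-3 + sqrt(2)*(2*sqrt(5))) = -1309*(-3 + 2*sqrt(10)) = 3927 - 2618*sqrt(10)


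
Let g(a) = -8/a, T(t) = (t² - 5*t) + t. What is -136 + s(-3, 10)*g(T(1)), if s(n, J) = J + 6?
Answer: -280/3 ≈ -93.333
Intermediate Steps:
T(t) = t² - 4*t
s(n, J) = 6 + J
-136 + s(-3, 10)*g(T(1)) = -136 + (6 + 10)*(-8/(-4 + 1)) = -136 + 16*(-8/(1*(-3))) = -136 + 16*(-8/(-3)) = -136 + 16*(-8*(-⅓)) = -136 + 16*(8/3) = -136 + 128/3 = -280/3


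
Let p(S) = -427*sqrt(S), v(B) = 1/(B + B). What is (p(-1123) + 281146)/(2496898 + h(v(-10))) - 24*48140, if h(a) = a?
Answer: -3393900863960/2937527 - 8540*I*sqrt(1123)/49937959 ≈ -1.1554e+6 - 0.0057308*I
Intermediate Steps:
v(B) = 1/(2*B)
(p(-1123) + 281146)/(2496898 + h(v(-10))) - 24*48140 = (-427*I*sqrt(1123) + 281146)/(2496898 + (1/2)/(-10)) - 24*48140 = (-427*I*sqrt(1123) + 281146)/(2496898 + (1/2)*(-1/10)) - 1155360 = (-427*I*sqrt(1123) + 281146)/(2496898 - 1/20) - 1155360 = (281146 - 427*I*sqrt(1123))/(49937959/20) - 1155360 = (281146 - 427*I*sqrt(1123))*(20/49937959) - 1155360 = (330760/2937527 - 8540*I*sqrt(1123)/49937959) - 1155360 = -3393900863960/2937527 - 8540*I*sqrt(1123)/49937959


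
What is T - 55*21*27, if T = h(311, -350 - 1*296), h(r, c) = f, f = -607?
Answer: -31792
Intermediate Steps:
h(r, c) = -607
T = -607
T - 55*21*27 = -607 - 55*21*27 = -607 - 1155*27 = -607 - 1*31185 = -607 - 31185 = -31792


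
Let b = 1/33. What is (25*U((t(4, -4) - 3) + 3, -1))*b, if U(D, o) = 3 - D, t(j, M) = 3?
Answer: 0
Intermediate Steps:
b = 1/33 ≈ 0.030303
(25*U((t(4, -4) - 3) + 3, -1))*b = (25*(3 - ((3 - 3) + 3)))*(1/33) = (25*(3 - (0 + 3)))*(1/33) = (25*(3 - 1*3))*(1/33) = (25*(3 - 3))*(1/33) = (25*0)*(1/33) = 0*(1/33) = 0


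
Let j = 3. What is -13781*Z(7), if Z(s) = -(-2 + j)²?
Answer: 13781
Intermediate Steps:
Z(s) = -1 (Z(s) = -(-2 + 3)² = -1*1² = -1*1 = -1)
-13781*Z(7) = -13781*(-1) = 13781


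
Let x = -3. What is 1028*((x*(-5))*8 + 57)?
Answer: 181956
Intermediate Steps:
1028*((x*(-5))*8 + 57) = 1028*(-3*(-5)*8 + 57) = 1028*(15*8 + 57) = 1028*(120 + 57) = 1028*177 = 181956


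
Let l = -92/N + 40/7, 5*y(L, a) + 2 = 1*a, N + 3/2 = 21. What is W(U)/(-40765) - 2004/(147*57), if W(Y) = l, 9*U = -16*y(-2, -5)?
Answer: -354039436/1480136385 ≈ -0.23919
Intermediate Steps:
N = 39/2 (N = -3/2 + 21 = 39/2 ≈ 19.500)
y(L, a) = -⅖ + a/5 (y(L, a) = -⅖ + (1*a)/5 = -⅖ + a/5)
U = 112/45 (U = (-16*(-⅖ + (⅕)*(-5)))/9 = (-16*(-⅖ - 1))/9 = (-16*(-7/5))/9 = (⅑)*(112/5) = 112/45 ≈ 2.4889)
l = 272/273 (l = -92/39/2 + 40/7 = -92*2/39 + 40*(⅐) = -184/39 + 40/7 = 272/273 ≈ 0.99634)
W(Y) = 272/273
W(U)/(-40765) - 2004/(147*57) = (272/273)/(-40765) - 2004/(147*57) = (272/273)*(-1/40765) - 2004/8379 = -272/11128845 - 2004*1/8379 = -272/11128845 - 668/2793 = -354039436/1480136385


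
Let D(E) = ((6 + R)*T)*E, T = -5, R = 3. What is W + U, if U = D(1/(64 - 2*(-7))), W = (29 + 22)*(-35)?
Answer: -46425/26 ≈ -1785.6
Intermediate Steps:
W = -1785 (W = 51*(-35) = -1785)
D(E) = -45*E (D(E) = ((6 + 3)*(-5))*E = (9*(-5))*E = -45*E)
U = -15/26 (U = -45/(64 - 2*(-7)) = -45/(64 + 14) = -45/78 = -45*1/78 = -15/26 ≈ -0.57692)
W + U = -1785 - 15/26 = -46425/26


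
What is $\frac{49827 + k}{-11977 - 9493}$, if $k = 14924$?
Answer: $- \frac{64751}{21470} \approx -3.0159$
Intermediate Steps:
$\frac{49827 + k}{-11977 - 9493} = \frac{49827 + 14924}{-11977 - 9493} = \frac{64751}{-21470} = 64751 \left(- \frac{1}{21470}\right) = - \frac{64751}{21470}$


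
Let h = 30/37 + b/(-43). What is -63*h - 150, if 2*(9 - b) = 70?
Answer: -380526/1591 ≈ -239.17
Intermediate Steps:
b = -26 (b = 9 - 1/2*70 = 9 - 35 = -26)
h = 2252/1591 (h = 30/37 - 26/(-43) = 30*(1/37) - 26*(-1/43) = 30/37 + 26/43 = 2252/1591 ≈ 1.4155)
-63*h - 150 = -63*2252/1591 - 150 = -141876/1591 - 150 = -380526/1591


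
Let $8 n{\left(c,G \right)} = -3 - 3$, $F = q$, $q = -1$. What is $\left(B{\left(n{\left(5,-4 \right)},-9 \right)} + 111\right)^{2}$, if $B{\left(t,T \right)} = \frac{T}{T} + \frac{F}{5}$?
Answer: $\frac{312481}{25} \approx 12499.0$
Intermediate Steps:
$F = -1$
$n{\left(c,G \right)} = - \frac{3}{4}$ ($n{\left(c,G \right)} = \frac{-3 - 3}{8} = \frac{1}{8} \left(-6\right) = - \frac{3}{4}$)
$B{\left(t,T \right)} = \frac{4}{5}$ ($B{\left(t,T \right)} = \frac{T}{T} - \frac{1}{5} = 1 - \frac{1}{5} = \frac{4}{5}$)
$\left(B{\left(n{\left(5,-4 \right)},-9 \right)} + 111\right)^{2} = \left(\frac{4}{5} + 111\right)^{2} = \left(\frac{559}{5}\right)^{2} = \frac{312481}{25}$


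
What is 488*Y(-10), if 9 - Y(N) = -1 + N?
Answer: 9760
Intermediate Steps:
Y(N) = 10 - N (Y(N) = 9 - (-1 + N) = 9 + (1 - N) = 10 - N)
488*Y(-10) = 488*(10 - 1*(-10)) = 488*(10 + 10) = 488*20 = 9760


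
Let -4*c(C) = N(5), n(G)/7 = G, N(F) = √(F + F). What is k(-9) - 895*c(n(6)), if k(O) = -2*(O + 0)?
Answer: 18 + 895*√10/4 ≈ 725.56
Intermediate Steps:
N(F) = √2*√F (N(F) = √(2*F) = √2*√F)
n(G) = 7*G
k(O) = -2*O
c(C) = -√10/4 (c(C) = -√2*√5/4 = -√10/4)
k(-9) - 895*c(n(6)) = -2*(-9) - (-895)*√10/4 = 18 + 895*√10/4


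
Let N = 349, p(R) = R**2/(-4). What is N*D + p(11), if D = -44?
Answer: -61545/4 ≈ -15386.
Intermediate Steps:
p(R) = -R**2/4 (p(R) = R**2*(-1/4) = -R**2/4)
N*D + p(11) = 349*(-44) - 1/4*11**2 = -15356 - 1/4*121 = -15356 - 121/4 = -61545/4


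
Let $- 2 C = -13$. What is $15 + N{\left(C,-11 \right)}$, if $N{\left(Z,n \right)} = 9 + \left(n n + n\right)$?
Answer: $134$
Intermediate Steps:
$C = \frac{13}{2}$ ($C = \left(- \frac{1}{2}\right) \left(-13\right) = \frac{13}{2} \approx 6.5$)
$N{\left(Z,n \right)} = 9 + n + n^{2}$ ($N{\left(Z,n \right)} = 9 + \left(n^{2} + n\right) = 9 + \left(n + n^{2}\right) = 9 + n + n^{2}$)
$15 + N{\left(C,-11 \right)} = 15 + \left(9 - 11 + \left(-11\right)^{2}\right) = 15 + \left(9 - 11 + 121\right) = 15 + 119 = 134$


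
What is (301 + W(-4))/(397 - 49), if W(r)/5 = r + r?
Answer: 3/4 ≈ 0.75000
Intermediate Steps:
W(r) = 10*r (W(r) = 5*(r + r) = 5*(2*r) = 10*r)
(301 + W(-4))/(397 - 49) = (301 + 10*(-4))/(397 - 49) = (301 - 40)/348 = 261*(1/348) = 3/4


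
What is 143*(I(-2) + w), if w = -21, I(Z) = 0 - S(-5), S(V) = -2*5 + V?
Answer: -858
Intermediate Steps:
S(V) = -10 + V
I(Z) = 15 (I(Z) = 0 - (-10 - 5) = 0 - 1*(-15) = 0 + 15 = 15)
143*(I(-2) + w) = 143*(15 - 21) = 143*(-6) = -858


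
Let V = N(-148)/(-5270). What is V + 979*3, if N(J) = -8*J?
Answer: 7738403/2635 ≈ 2936.8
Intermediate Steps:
V = -592/2635 (V = -8*(-148)/(-5270) = 1184*(-1/5270) = -592/2635 ≈ -0.22467)
V + 979*3 = -592/2635 + 979*3 = -592/2635 + 2937 = 7738403/2635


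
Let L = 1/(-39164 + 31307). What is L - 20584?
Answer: -161728489/7857 ≈ -20584.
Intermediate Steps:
L = -1/7857 (L = 1/(-7857) = -1/7857 ≈ -0.00012728)
L - 20584 = -1/7857 - 20584 = -161728489/7857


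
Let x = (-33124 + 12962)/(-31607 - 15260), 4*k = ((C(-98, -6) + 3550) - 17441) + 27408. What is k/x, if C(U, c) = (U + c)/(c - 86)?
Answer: 14571747039/1854904 ≈ 7855.8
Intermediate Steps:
C(U, c) = (U + c)/(-86 + c)
k = 310917/92 (k = ((((-98 - 6)/(-86 - 6) + 3550) - 17441) + 27408)/4 = (((-104/(-92) + 3550) - 17441) + 27408)/4 = (((-1/92*(-104) + 3550) - 17441) + 27408)/4 = (((26/23 + 3550) - 17441) + 27408)/4 = ((81676/23 - 17441) + 27408)/4 = (-319467/23 + 27408)/4 = (¼)*(310917/23) = 310917/92 ≈ 3379.5)
x = 20162/46867 (x = -20162/(-46867) = -20162*(-1/46867) = 20162/46867 ≈ 0.43020)
k/x = 310917/(92*(20162/46867)) = (310917/92)*(46867/20162) = 14571747039/1854904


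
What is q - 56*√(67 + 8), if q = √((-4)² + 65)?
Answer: 9 - 280*√3 ≈ -475.97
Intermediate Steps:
q = 9 (q = √(16 + 65) = √81 = 9)
q - 56*√(67 + 8) = 9 - 56*√(67 + 8) = 9 - 280*√3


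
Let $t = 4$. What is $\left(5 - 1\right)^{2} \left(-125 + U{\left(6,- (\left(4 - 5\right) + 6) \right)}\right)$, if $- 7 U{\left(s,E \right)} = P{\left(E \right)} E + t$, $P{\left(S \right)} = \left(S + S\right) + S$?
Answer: $- \frac{15264}{7} \approx -2180.6$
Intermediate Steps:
$P{\left(S \right)} = 3 S$ ($P{\left(S \right)} = 2 S + S = 3 S$)
$U{\left(s,E \right)} = - \frac{4}{7} - \frac{3 E^{2}}{7}$ ($U{\left(s,E \right)} = - \frac{3 E E + 4}{7} = - \frac{3 E^{2} + 4}{7} = - \frac{4 + 3 E^{2}}{7} = - \frac{4}{7} - \frac{3 E^{2}}{7}$)
$\left(5 - 1\right)^{2} \left(-125 + U{\left(6,- (\left(4 - 5\right) + 6) \right)}\right) = \left(5 - 1\right)^{2} \left(-125 - \left(\frac{4}{7} + \frac{3 \left(- (\left(4 - 5\right) + 6)\right)^{2}}{7}\right)\right) = 4^{2} \left(-125 - \left(\frac{4}{7} + \frac{3 \left(- (-1 + 6)\right)^{2}}{7}\right)\right) = 16 \left(-125 - \left(\frac{4}{7} + \frac{3 \left(\left(-1\right) 5\right)^{2}}{7}\right)\right) = 16 \left(-125 - \left(\frac{4}{7} + \frac{3 \left(-5\right)^{2}}{7}\right)\right) = 16 \left(-125 - \frac{79}{7}\right) = 16 \left(- \frac{954}{7}\right) = - \frac{15264}{7}$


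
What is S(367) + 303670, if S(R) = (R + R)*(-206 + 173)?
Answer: 279448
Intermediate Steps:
S(R) = -66*R (S(R) = (2*R)*(-33) = -66*R)
S(367) + 303670 = -66*367 + 303670 = -24222 + 303670 = 279448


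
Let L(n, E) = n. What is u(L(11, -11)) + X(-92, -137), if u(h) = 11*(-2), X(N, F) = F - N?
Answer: -67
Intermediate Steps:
u(h) = -22
u(L(11, -11)) + X(-92, -137) = -22 + (-137 - 1*(-92)) = -22 + (-137 + 92) = -22 - 45 = -67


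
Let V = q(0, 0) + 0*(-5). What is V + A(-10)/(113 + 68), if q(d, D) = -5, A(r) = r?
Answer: -915/181 ≈ -5.0553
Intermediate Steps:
V = -5 (V = -5 + 0*(-5) = -5 + 0 = -5)
V + A(-10)/(113 + 68) = -5 - 10/(113 + 68) = -5 - 10/181 = -915/181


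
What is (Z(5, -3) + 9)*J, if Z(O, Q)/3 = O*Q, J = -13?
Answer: 468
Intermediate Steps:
Z(O, Q) = 3*O*Q (Z(O, Q) = 3*(O*Q) = 3*O*Q)
(Z(5, -3) + 9)*J = (3*5*(-3) + 9)*(-13) = (-45 + 9)*(-13) = -36*(-13) = 468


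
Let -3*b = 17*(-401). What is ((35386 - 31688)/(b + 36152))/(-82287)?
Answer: -3698/3161823117 ≈ -1.1696e-6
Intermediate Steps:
b = 6817/3 (b = -17*(-401)/3 = -1/3*(-6817) = 6817/3 ≈ 2272.3)
((35386 - 31688)/(b + 36152))/(-82287) = ((35386 - 31688)/(6817/3 + 36152))/(-82287) = (3698/(115273/3))*(-1/82287) = (3698*(3/115273))*(-1/82287) = (11094/115273)*(-1/82287) = -3698/3161823117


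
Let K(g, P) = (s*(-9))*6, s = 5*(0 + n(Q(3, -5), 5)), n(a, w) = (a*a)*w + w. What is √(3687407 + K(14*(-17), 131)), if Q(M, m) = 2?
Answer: √3680657 ≈ 1918.5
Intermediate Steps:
n(a, w) = w + w*a² (n(a, w) = a²*w + w = w*a² + w = w + w*a²)
s = 125 (s = 5*(0 + 5*(1 + 2²)) = 5*(0 + 5*(1 + 4)) = 5*(0 + 5*5) = 5*(0 + 25) = 5*25 = 125)
K(g, P) = -6750 (K(g, P) = (125*(-9))*6 = -1125*6 = -6750)
√(3687407 + K(14*(-17), 131)) = √(3687407 - 6750) = √3680657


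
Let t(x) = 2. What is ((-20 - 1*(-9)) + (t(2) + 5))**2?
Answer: 16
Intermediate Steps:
((-20 - 1*(-9)) + (t(2) + 5))**2 = ((-20 - 1*(-9)) + (2 + 5))**2 = ((-20 + 9) + 7)**2 = (-11 + 7)**2 = (-4)**2 = 16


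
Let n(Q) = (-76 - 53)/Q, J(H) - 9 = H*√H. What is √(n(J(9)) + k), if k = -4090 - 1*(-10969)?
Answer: √247515/6 ≈ 82.918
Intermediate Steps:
J(H) = 9 + H^(3/2) (J(H) = 9 + H*√H = 9 + H^(3/2))
k = 6879 (k = -4090 + 10969 = 6879)
n(Q) = -129/Q
√(n(J(9)) + k) = √(-129/(9 + 9^(3/2)) + 6879) = √(-129/(9 + 27) + 6879) = √(-129/36 + 6879) = √(-129*1/36 + 6879) = √(-43/12 + 6879) = √(82505/12) = √247515/6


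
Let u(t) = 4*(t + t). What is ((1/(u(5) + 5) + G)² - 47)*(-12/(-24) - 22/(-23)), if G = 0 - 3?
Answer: -5173673/93150 ≈ -55.541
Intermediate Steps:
u(t) = 8*t (u(t) = 4*(2*t) = 8*t)
G = -3
((1/(u(5) + 5) + G)² - 47)*(-12/(-24) - 22/(-23)) = ((1/(8*5 + 5) - 3)² - 47)*(-12/(-24) - 22/(-23)) = ((1/(40 + 5) - 3)² - 47)*(-12*(-1/24) - 22*(-1/23)) = ((1/45 - 3)² - 47)*(½ + 22/23) = ((1/45 - 3)² - 47)*(67/46) = ((-134/45)² - 47)*(67/46) = (17956/2025 - 47)*(67/46) = -77219/2025*67/46 = -5173673/93150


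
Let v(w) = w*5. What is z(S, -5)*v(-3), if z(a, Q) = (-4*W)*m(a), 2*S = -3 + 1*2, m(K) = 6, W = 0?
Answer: 0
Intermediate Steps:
S = -½ (S = (-3 + 1*2)/2 = (-3 + 2)/2 = (½)*(-1) = -½ ≈ -0.50000)
v(w) = 5*w
z(a, Q) = 0 (z(a, Q) = -4*0*6 = 0*6 = 0)
z(S, -5)*v(-3) = 0*(5*(-3)) = 0*(-15) = 0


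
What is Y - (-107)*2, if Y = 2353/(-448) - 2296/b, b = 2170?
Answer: 14421973/69440 ≈ 207.69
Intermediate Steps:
Y = -438187/69440 (Y = 2353/(-448) - 2296/2170 = 2353*(-1/448) - 2296*1/2170 = -2353/448 - 164/155 = -438187/69440 ≈ -6.3103)
Y - (-107)*2 = -438187/69440 - (-107)*2 = -438187/69440 - 1*(-214) = -438187/69440 + 214 = 14421973/69440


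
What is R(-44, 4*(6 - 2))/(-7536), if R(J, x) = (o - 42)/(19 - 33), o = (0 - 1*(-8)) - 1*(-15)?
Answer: -19/105504 ≈ -0.00018009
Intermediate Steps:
o = 23 (o = (0 + 8) + 15 = 8 + 15 = 23)
R(J, x) = 19/14 (R(J, x) = (23 - 42)/(19 - 33) = -19/(-14) = -19*(-1/14) = 19/14)
R(-44, 4*(6 - 2))/(-7536) = (19/14)/(-7536) = (19/14)*(-1/7536) = -19/105504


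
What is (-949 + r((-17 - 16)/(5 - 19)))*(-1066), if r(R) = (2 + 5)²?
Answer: 959400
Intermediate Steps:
r(R) = 49 (r(R) = 7² = 49)
(-949 + r((-17 - 16)/(5 - 19)))*(-1066) = (-949 + 49)*(-1066) = -900*(-1066) = 959400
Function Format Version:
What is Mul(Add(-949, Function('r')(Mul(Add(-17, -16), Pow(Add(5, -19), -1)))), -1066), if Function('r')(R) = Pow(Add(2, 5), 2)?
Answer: 959400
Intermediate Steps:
Function('r')(R) = 49 (Function('r')(R) = Pow(7, 2) = 49)
Mul(Add(-949, Function('r')(Mul(Add(-17, -16), Pow(Add(5, -19), -1)))), -1066) = Mul(Add(-949, 49), -1066) = Mul(-900, -1066) = 959400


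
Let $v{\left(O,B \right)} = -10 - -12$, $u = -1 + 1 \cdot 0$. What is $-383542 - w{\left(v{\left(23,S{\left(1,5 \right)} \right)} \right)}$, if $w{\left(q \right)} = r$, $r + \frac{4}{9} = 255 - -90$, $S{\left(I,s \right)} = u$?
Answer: $- \frac{3454979}{9} \approx -3.8389 \cdot 10^{5}$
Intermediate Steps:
$u = -1$ ($u = -1 + 0 = -1$)
$S{\left(I,s \right)} = -1$
$r = \frac{3101}{9}$ ($r = - \frac{4}{9} + \left(255 - -90\right) = - \frac{4}{9} + \left(255 + 90\right) = - \frac{4}{9} + 345 = \frac{3101}{9} \approx 344.56$)
$v{\left(O,B \right)} = 2$ ($v{\left(O,B \right)} = -10 + 12 = 2$)
$w{\left(q \right)} = \frac{3101}{9}$
$-383542 - w{\left(v{\left(23,S{\left(1,5 \right)} \right)} \right)} = -383542 - \frac{3101}{9} = - \frac{3454979}{9}$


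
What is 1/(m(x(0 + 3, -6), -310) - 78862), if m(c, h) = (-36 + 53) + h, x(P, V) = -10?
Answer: -1/79155 ≈ -1.2633e-5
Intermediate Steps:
m(c, h) = 17 + h
1/(m(x(0 + 3, -6), -310) - 78862) = 1/((17 - 310) - 78862) = 1/(-293 - 78862) = 1/(-79155) = -1/79155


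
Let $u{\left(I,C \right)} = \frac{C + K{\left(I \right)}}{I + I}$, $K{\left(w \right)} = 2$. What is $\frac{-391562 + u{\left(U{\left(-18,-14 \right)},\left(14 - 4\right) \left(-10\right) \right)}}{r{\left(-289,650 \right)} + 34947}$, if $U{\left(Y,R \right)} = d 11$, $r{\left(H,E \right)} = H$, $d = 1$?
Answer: $- \frac{4307231}{381238} \approx -11.298$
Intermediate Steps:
$U{\left(Y,R \right)} = 11$ ($U{\left(Y,R \right)} = 1 \cdot 11 = 11$)
$u{\left(I,C \right)} = \frac{2 + C}{2 I}$ ($u{\left(I,C \right)} = \frac{C + 2}{I + I} = \frac{2 + C}{2 I}$)
$\frac{-391562 + u{\left(U{\left(-18,-14 \right)},\left(14 - 4\right) \left(-10\right) \right)}}{r{\left(-289,650 \right)} + 34947} = \frac{-391562 + \frac{2 + \left(14 - 4\right) \left(-10\right)}{2 \cdot 11}}{-289 + 34947} = \frac{-391562 + \frac{1}{2} \cdot \frac{1}{11} \left(2 + 10 \left(-10\right)\right)}{34658} = \left(-391562 + \frac{1}{2} \cdot \frac{1}{11} \left(2 - 100\right)\right) \frac{1}{34658} = \left(-391562 + \frac{1}{2} \cdot \frac{1}{11} \left(-98\right)\right) \frac{1}{34658} = \left(-391562 - \frac{49}{11}\right) \frac{1}{34658} = \left(- \frac{4307231}{11}\right) \frac{1}{34658} = - \frac{4307231}{381238}$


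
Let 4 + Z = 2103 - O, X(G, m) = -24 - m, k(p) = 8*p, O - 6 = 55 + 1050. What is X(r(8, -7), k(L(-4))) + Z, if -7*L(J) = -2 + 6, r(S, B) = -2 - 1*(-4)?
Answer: 6780/7 ≈ 968.57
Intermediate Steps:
r(S, B) = 2 (r(S, B) = -2 + 4 = 2)
L(J) = -4/7 (L(J) = -(-2 + 6)/7 = -⅐*4 = -4/7)
O = 1111 (O = 6 + (55 + 1050) = 6 + 1105 = 1111)
Z = 988 (Z = -4 + (2103 - 1*1111) = -4 + (2103 - 1111) = -4 + 992 = 988)
X(r(8, -7), k(L(-4))) + Z = (-24 - 8*(-4)/7) + 988 = (-24 - 1*(-32/7)) + 988 = (-24 + 32/7) + 988 = -136/7 + 988 = 6780/7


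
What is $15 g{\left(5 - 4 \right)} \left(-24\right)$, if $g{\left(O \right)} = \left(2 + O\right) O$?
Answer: $-1080$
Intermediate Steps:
$g{\left(O \right)} = O \left(2 + O\right)$
$15 g{\left(5 - 4 \right)} \left(-24\right) = 15 \left(5 - 4\right) \left(2 + \left(5 - 4\right)\right) \left(-24\right) = 15 \cdot 1 \left(2 + 1\right) \left(-24\right) = 15 \cdot 1 \cdot 3 \left(-24\right) = 15 \cdot 3 \left(-24\right) = 45 \left(-24\right) = -1080$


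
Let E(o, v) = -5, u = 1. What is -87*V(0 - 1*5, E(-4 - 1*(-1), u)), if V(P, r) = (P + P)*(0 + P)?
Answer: -4350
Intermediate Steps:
V(P, r) = 2*P**2 (V(P, r) = (2*P)*P = 2*P**2)
-87*V(0 - 1*5, E(-4 - 1*(-1), u)) = -174*(0 - 1*5)**2 = -174*(0 - 5)**2 = -174*(-5)**2 = -174*25 = -87*50 = -4350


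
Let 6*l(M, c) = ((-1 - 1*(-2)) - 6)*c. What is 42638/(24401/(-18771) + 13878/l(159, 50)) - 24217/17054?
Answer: -1725162685538263/13379919307706 ≈ -128.94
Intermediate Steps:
l(M, c) = -5*c/6 (l(M, c) = (((-1 - 1*(-2)) - 6)*c)/6 = (((-1 + 2) - 6)*c)/6 = ((1 - 6)*c)/6 = (-5*c)/6 = -5*c/6)
42638/(24401/(-18771) + 13878/l(159, 50)) - 24217/17054 = 42638/(24401/(-18771) + 13878/((-⅚*50))) - 24217/17054 = 42638/(24401*(-1/18771) + 13878/(-125/3)) - 24217*1/17054 = 42638/(-24401/18771 + 13878*(-3/125)) - 24217/17054 = 42638/(-24401/18771 - 41634/125) - 24217/17054 = 42638/(-784561939/2346375) - 24217/17054 = 42638*(-2346375/784561939) - 24217/17054 = -100044737250/784561939 - 24217/17054 = -1725162685538263/13379919307706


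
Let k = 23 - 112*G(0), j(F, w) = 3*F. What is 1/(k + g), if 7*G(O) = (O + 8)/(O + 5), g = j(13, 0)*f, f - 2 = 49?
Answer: 5/9932 ≈ 0.00050342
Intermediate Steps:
f = 51 (f = 2 + 49 = 51)
g = 1989 (g = (3*13)*51 = 39*51 = 1989)
G(O) = (8 + O)/(7*(5 + O)) (G(O) = ((O + 8)/(O + 5))/7 = ((8 + O)/(5 + O))/7 = (8 + O)/(7*(5 + O)))
k = -13/5 (k = 23 - 16*(8 + 0)/(5 + 0) = 23 - 16*8/5 = 23 - 112*8/35 = 23 - 128/5 = -13/5 ≈ -2.6000)
1/(k + g) = 1/(-13/5 + 1989) = 1/(9932/5) = 5/9932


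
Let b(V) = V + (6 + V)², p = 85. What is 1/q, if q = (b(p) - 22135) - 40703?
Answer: -1/54472 ≈ -1.8358e-5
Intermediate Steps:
q = -54472 (q = ((85 + (6 + 85)²) - 22135) - 40703 = ((85 + 91²) - 22135) - 40703 = ((85 + 8281) - 22135) - 40703 = (8366 - 22135) - 40703 = -13769 - 40703 = -54472)
1/q = 1/(-54472) = -1/54472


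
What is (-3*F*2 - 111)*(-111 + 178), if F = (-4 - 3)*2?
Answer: -1809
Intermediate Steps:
F = -14 (F = -7*2 = -14)
(-3*F*2 - 111)*(-111 + 178) = (-3*(-14)*2 - 111)*(-111 + 178) = (42*2 - 111)*67 = (84 - 111)*67 = -27*67 = -1809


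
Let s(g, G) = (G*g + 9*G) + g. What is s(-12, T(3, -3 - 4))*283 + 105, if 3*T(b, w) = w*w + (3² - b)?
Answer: -18856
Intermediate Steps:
T(b, w) = 3 - b/3 + w²/3 (T(b, w) = (w*w + (3² - b))/3 = (w² + (9 - b))/3 = (9 + w² - b)/3 = 3 - b/3 + w²/3)
s(g, G) = g + 9*G + G*g (s(g, G) = (9*G + G*g) + g = g + 9*G + G*g)
s(-12, T(3, -3 - 4))*283 + 105 = (-12 + 9*(3 - ⅓*3 + (-3 - 4)²/3) + (3 - ⅓*3 + (-3 - 4)²/3)*(-12))*283 + 105 = (-12 + 9*(3 - 1 + (⅓)*(-7)²) + (3 - 1 + (⅓)*(-7)²)*(-12))*283 + 105 = (-12 + 9*(3 - 1 + (⅓)*49) + (3 - 1 + (⅓)*49)*(-12))*283 + 105 = (-12 + 9*(3 - 1 + 49/3) + (3 - 1 + 49/3)*(-12))*283 + 105 = (-12 + 9*(55/3) + (55/3)*(-12))*283 + 105 = (-12 + 165 - 220)*283 + 105 = -67*283 + 105 = -18961 + 105 = -18856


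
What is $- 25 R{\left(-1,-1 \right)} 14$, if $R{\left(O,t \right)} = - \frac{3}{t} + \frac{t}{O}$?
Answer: $-1400$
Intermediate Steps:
$- 25 R{\left(-1,-1 \right)} 14 = - 25 \left(- \frac{3}{-1} - \frac{1}{-1}\right) 14 = - 25 \left(\left(-3\right) \left(-1\right) - -1\right) 14 = - 25 \left(3 + 1\right) 14 = \left(-25\right) 4 \cdot 14 = \left(-100\right) 14 = -1400$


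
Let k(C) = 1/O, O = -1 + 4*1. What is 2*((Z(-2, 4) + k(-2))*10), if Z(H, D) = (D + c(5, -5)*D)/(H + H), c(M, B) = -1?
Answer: 20/3 ≈ 6.6667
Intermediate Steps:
O = 3 (O = -1 + 4 = 3)
Z(H, D) = 0 (Z(H, D) = (D - D)/(H + H) = 0/((2*H)) = 0*(1/(2*H)) = 0)
k(C) = 1/3
2*((Z(-2, 4) + k(-2))*10) = 2*((0 + 1/3)*10) = 2*((1/3)*10) = 2*(10/3) = 20/3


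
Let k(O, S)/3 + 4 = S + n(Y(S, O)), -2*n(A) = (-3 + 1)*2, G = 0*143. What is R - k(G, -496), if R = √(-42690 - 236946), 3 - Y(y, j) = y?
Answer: 1494 + 2*I*√69909 ≈ 1494.0 + 528.81*I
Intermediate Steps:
Y(y, j) = 3 - y
G = 0
n(A) = 2 (n(A) = -(-3 + 1)*2/2 = -(-1)*2 = -½*(-4) = 2)
k(O, S) = -6 + 3*S (k(O, S) = -12 + 3*(S + 2) = -12 + 3*(2 + S) = -12 + (6 + 3*S) = -6 + 3*S)
R = 2*I*√69909 (R = √(-279636) = 2*I*√69909 ≈ 528.81*I)
R - k(G, -496) = 2*I*√69909 - (-6 + 3*(-496)) = 2*I*√69909 - (-6 - 1488) = 2*I*√69909 - 1*(-1494) = 2*I*√69909 + 1494 = 1494 + 2*I*√69909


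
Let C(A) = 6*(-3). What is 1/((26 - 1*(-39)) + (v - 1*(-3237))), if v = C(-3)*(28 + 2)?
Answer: 1/2762 ≈ 0.00036206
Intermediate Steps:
C(A) = -18
v = -540 (v = -18*(28 + 2) = -18*30 = -540)
1/((26 - 1*(-39)) + (v - 1*(-3237))) = 1/((26 - 1*(-39)) + (-540 - 1*(-3237))) = 1/((26 + 39) + (-540 + 3237)) = 1/(65 + 2697) = 1/2762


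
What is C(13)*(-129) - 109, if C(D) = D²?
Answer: -21910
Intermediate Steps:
C(13)*(-129) - 109 = 13²*(-129) - 109 = 169*(-129) - 109 = -21801 - 109 = -21910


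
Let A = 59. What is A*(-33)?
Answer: -1947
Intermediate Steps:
A*(-33) = 59*(-33) = -1947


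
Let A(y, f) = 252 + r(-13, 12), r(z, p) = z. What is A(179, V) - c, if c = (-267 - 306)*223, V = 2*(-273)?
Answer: 128018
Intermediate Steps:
V = -546
A(y, f) = 239 (A(y, f) = 252 - 13 = 239)
c = -127779 (c = -573*223 = -127779)
A(179, V) - c = 239 - 1*(-127779) = 239 + 127779 = 128018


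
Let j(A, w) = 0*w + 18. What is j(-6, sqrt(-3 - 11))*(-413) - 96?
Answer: -7530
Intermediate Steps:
j(A, w) = 18 (j(A, w) = 0 + 18 = 18)
j(-6, sqrt(-3 - 11))*(-413) - 96 = 18*(-413) - 96 = -7434 - 96 = -7530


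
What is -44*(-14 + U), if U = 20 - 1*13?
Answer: 308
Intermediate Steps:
U = 7 (U = 20 - 13 = 7)
-44*(-14 + U) = -44*(-14 + 7) = -44*(-7) = 308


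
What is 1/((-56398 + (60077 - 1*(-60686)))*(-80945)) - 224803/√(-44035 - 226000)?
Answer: -1/5210024925 + 224803*I*√270035/270035 ≈ -1.9194e-10 + 432.61*I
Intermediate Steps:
1/((-56398 + (60077 - 1*(-60686)))*(-80945)) - 224803/√(-44035 - 226000) = -1/80945/(-56398 + (60077 + 60686)) - 224803*(-I*√270035/270035) = -1/80945/(-56398 + 120763) - 224803*(-I*√270035/270035) = -1/80945/64365 - (-224803)*I*√270035/270035 = (1/64365)*(-1/80945) + 224803*I*√270035/270035 = -1/5210024925 + 224803*I*√270035/270035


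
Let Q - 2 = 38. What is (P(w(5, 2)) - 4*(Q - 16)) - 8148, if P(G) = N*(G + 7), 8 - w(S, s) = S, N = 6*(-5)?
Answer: -8544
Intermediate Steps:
Q = 40 (Q = 2 + 38 = 40)
N = -30
w(S, s) = 8 - S
P(G) = -210 - 30*G (P(G) = -30*(G + 7) = -30*(7 + G) = -210 - 30*G)
(P(w(5, 2)) - 4*(Q - 16)) - 8148 = ((-210 - 30*(8 - 1*5)) - 4*(40 - 16)) - 8148 = ((-210 - 30*(8 - 5)) - 4*24) - 8148 = ((-210 - 30*3) - 96) - 8148 = ((-210 - 90) - 96) - 8148 = (-300 - 96) - 8148 = -396 - 8148 = -8544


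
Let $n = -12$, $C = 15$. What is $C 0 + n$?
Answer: $-12$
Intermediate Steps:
$C 0 + n = 15 \cdot 0 - 12 = 0 - 12 = -12$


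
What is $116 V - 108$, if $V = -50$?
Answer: $-5908$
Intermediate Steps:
$116 V - 108 = 116 \left(-50\right) - 108 = -5800 - 108 = -5908$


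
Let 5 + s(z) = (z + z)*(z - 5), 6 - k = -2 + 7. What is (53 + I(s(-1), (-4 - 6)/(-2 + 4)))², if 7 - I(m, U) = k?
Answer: 3481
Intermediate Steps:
k = 1 (k = 6 - (-2 + 7) = 6 - 1*5 = 6 - 5 = 1)
s(z) = -5 + 2*z*(-5 + z) (s(z) = -5 + (z + z)*(z - 5) = -5 + (2*z)*(-5 + z) = -5 + 2*z*(-5 + z))
I(m, U) = 6 (I(m, U) = 7 - 1*1 = 7 - 1 = 6)
(53 + I(s(-1), (-4 - 6)/(-2 + 4)))² = (53 + 6)² = 59² = 3481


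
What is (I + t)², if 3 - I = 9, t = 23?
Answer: 289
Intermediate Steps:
I = -6 (I = 3 - 1*9 = 3 - 9 = -6)
(I + t)² = (-6 + 23)² = 17² = 289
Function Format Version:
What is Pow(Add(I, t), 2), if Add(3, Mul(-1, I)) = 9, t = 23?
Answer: 289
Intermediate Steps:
I = -6 (I = Add(3, Mul(-1, 9)) = Add(3, -9) = -6)
Pow(Add(I, t), 2) = Pow(Add(-6, 23), 2) = Pow(17, 2) = 289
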